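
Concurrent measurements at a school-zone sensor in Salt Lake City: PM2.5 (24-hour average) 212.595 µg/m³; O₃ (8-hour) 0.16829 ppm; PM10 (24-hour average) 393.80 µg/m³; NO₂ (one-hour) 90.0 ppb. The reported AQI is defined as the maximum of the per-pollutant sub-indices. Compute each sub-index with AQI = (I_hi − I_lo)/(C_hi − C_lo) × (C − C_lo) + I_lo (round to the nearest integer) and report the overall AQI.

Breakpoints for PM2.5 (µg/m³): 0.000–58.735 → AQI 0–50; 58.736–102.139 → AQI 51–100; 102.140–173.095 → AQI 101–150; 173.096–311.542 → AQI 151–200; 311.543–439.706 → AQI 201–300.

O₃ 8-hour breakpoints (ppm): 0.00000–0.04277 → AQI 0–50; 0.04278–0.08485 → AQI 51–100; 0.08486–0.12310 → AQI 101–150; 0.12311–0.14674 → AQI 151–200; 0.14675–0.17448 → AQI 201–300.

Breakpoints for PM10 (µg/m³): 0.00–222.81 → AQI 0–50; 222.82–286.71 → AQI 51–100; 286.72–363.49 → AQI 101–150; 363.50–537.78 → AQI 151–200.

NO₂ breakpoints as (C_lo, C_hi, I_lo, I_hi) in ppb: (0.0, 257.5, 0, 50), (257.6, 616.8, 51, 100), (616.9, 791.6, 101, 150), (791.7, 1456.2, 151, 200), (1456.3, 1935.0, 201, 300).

278

PM2.5 212.595: bracket 173.096–311.542 → index 151–200; slope 49/138.446, offset 39.499.
AQI = 151 + 49/138.446·39.499 ≈ 164.98 ⇒ 165.
O₃: 0.16829 ∈ [0.14675, 0.17448] ↔ index [201, 300].
201 + (0.16829−0.14675)·(300−201)/(0.17448−0.14675) = 201 + 0.02154·99/0.02773 ≈ 277.90, so AQI = 278.
PM10: 393.80 lies in 363.50–537.78, so I_lo=151, I_hi=200, C_lo=363.50, C_hi=537.78.
(200−151)/(537.78−363.50) × (393.80−363.50) + 151 = 49/174.28 × 30.30 + 151 ≈ 159.52 → 160.
NO₂ 90.0: bracket 0.0–257.5 → index 0–50; slope 50/257.5, offset 90.0.
AQI = 0 + 50/257.5·90.0 ≈ 17.48 ⇒ 17.
Sub-indices: PM2.5→165, O₃→278, PM10→160, NO₂→17. Overall AQI = max = 278; dominant pollutant is O₃.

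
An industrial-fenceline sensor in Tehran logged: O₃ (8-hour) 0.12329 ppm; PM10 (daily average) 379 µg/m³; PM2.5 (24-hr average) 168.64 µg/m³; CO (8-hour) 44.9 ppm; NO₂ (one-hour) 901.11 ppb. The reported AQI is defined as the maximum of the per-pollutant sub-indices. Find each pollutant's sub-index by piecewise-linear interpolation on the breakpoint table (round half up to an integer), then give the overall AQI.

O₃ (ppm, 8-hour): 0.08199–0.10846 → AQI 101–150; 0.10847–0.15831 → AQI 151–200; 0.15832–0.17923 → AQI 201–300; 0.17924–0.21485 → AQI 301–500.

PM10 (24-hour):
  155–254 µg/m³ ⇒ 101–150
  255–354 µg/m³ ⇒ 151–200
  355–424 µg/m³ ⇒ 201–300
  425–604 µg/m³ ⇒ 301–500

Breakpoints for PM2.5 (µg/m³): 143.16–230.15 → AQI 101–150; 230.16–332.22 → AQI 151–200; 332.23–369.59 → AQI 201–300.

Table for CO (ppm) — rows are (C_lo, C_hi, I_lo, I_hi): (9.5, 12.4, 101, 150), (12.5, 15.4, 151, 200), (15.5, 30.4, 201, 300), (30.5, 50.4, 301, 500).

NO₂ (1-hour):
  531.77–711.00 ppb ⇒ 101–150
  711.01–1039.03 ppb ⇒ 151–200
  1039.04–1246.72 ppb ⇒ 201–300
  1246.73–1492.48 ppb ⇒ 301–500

445

O₃: row 0.10847–0.15831 (AQI 151–200). (200−151)·(0.12329−0.10847)/(0.15831−0.10847) + 151 = 49·0.01482/0.04984 + 151 ≈ 165.57 → 166.
PM10: 379 lies in 355–424, so I_lo=201, I_hi=300, C_lo=355, C_hi=424.
(300−201)/(424−355) × (379−355) + 201 = 99/69 × 24 + 201 ≈ 235.43 → 235.
PM2.5: 168.64 ∈ [143.16, 230.15] ↔ index [101, 150].
101 + (168.64−143.16)·(150−101)/(230.15−143.16) = 101 + 25.48·49/86.99 ≈ 115.35, so AQI = 115.
CO: row 30.5–50.4 (AQI 301–500). (500−301)·(44.9−30.5)/(50.4−30.5) + 301 = 199·14.4/19.9 + 301 ≈ 445.00 → 445.
NO₂: 901.11 ∈ [711.01, 1039.03] ↔ index [151, 200].
151 + (901.11−711.01)·(200−151)/(1039.03−711.01) = 151 + 190.10·49/328.02 ≈ 179.40, so AQI = 179.
Sub-indices: O₃→166, PM10→235, PM2.5→115, CO→445, NO₂→179. Overall AQI = max = 445; dominant pollutant is CO.
AQI 445: Hazardous.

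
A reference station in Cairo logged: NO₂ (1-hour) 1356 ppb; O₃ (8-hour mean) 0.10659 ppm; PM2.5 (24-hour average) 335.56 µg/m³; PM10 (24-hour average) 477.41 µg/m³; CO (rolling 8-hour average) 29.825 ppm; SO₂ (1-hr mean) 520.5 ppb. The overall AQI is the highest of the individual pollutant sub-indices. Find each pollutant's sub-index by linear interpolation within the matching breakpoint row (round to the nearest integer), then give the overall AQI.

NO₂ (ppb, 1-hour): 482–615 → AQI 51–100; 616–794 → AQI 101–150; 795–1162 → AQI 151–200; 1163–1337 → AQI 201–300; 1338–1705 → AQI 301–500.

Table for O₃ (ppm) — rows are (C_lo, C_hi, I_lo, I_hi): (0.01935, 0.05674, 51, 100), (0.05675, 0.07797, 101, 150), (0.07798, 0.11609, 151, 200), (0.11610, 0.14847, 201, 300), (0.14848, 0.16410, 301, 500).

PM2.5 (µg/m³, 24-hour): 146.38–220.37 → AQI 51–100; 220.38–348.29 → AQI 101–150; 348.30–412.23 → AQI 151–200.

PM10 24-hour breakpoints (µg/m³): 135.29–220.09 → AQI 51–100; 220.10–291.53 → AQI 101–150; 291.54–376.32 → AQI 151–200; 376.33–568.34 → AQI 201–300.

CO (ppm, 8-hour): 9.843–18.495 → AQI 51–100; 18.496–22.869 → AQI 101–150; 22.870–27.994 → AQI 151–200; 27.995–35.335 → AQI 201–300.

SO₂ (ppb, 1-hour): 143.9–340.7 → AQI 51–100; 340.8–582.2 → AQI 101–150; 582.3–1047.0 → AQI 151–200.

311

NO₂ 1356: bracket 1338–1705 → index 301–500; slope 199/367, offset 18.
AQI = 301 + 199/367·18 ≈ 310.76 ⇒ 311.
O₃: 0.10659 ∈ [0.07798, 0.11609] ↔ index [151, 200].
151 + (0.10659−0.07798)·(200−151)/(0.11609−0.07798) = 151 + 0.02861·49/0.03811 ≈ 187.79, so AQI = 188.
PM2.5: 335.56 lies in 220.38–348.29, so I_lo=101, I_hi=150, C_lo=220.38, C_hi=348.29.
(150−101)/(348.29−220.38) × (335.56−220.38) + 101 = 49/127.91 × 115.18 + 101 ≈ 145.12 → 145.
PM10: 477.41 ∈ [376.33, 568.34] ↔ index [201, 300].
201 + (477.41−376.33)·(300−201)/(568.34−376.33) = 201 + 101.08·99/192.01 ≈ 253.12, so AQI = 253.
CO 29.825: bracket 27.995–35.335 → index 201–300; slope 99/7.340, offset 1.830.
AQI = 201 + 99/7.340·1.830 ≈ 225.68 ⇒ 226.
SO₂ 520.5: bracket 340.8–582.2 → index 101–150; slope 49/241.4, offset 179.7.
AQI = 101 + 49/241.4·179.7 ≈ 137.48 ⇒ 137.
Sub-indices: NO₂→311, O₃→188, PM2.5→145, PM10→253, CO→226, SO₂→137. Overall AQI = max = 311; dominant pollutant is NO₂.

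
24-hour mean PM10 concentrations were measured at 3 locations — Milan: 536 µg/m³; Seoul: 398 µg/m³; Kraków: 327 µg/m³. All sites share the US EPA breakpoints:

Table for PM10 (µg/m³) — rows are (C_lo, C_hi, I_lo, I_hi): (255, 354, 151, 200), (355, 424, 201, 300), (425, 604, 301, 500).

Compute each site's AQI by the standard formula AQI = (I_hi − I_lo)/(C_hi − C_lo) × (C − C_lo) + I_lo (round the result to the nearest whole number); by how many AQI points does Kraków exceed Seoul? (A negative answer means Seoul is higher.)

Milan: 536 lies in 425–604, so I_lo=301, I_hi=500, C_lo=425, C_hi=604.
(500−301)/(604−425) × (536−425) + 301 = 199/179 × 111 + 301 ≈ 424.40 → 424.
Seoul: 398 lies in 355–424, so I_lo=201, I_hi=300, C_lo=355, C_hi=424.
(300−201)/(424−355) × (398−355) + 201 = 99/69 × 43 + 201 ≈ 262.70 → 263.
Kraków: 327 ∈ [255, 354] ↔ index [151, 200].
151 + (327−255)·(200−151)/(354−255) = 151 + 72·49/99 ≈ 186.64, so AQI = 187.
AQIs: Milan=424, Seoul=263, Kraków=187. Kraków (187) − Seoul (263) = -76.

-76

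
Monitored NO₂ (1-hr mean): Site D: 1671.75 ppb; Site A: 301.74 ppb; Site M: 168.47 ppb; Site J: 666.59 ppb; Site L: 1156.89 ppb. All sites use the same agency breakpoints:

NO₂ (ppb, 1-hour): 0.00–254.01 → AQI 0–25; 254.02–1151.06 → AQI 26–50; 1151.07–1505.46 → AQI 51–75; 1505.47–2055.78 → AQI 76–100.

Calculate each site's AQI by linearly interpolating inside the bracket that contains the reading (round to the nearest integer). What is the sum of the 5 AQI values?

215

Site D 1671.75: bracket 1505.47–2055.78 → index 76–100; slope 24/550.31, offset 166.28.
AQI = 76 + 24/550.31·166.28 ≈ 83.25 ⇒ 83.
Site A 301.74: bracket 254.02–1151.06 → index 26–50; slope 24/897.04, offset 47.72.
AQI = 26 + 24/897.04·47.72 ≈ 27.28 ⇒ 27.
Site M: row 0.00–254.01 (AQI 0–25). (25−0)·(168.47−0.00)/(254.01−0.00) + 0 = 25·168.47/254.01 + 0 ≈ 16.58 → 17.
Site J: row 254.02–1151.06 (AQI 26–50). (50−26)·(666.59−254.02)/(1151.06−254.02) + 26 = 24·412.57/897.04 + 26 ≈ 37.04 → 37.
Site L 1156.89: bracket 1151.07–1505.46 → index 51–75; slope 24/354.39, offset 5.82.
AQI = 51 + 24/354.39·5.82 ≈ 51.39 ⇒ 51.
AQIs: Site D=83, Site A=27, Site M=17, Site J=37, Site L=51. Sum = 83 + 27 + 17 + 37 + 51 = 215.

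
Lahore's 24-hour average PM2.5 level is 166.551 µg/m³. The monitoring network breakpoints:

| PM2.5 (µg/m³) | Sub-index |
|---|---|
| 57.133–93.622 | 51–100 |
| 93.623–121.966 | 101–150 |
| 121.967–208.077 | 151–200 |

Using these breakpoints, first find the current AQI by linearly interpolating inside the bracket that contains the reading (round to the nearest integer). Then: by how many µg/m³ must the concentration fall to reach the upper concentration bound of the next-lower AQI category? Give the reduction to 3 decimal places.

44.585

PM2.5: 166.551 lies in 121.967–208.077, so I_lo=151, I_hi=200, C_lo=121.967, C_hi=208.077.
(200−151)/(208.077−121.967) × (166.551−121.967) + 151 = 49/86.110 × 44.584 + 151 ≈ 176.37 → 176.
Current AQI 176 is in the Unhealthy range (151–200). The next-lower category tops out at AQI 150, whose upper concentration bound is 121.966 µg/m³.
Reduction needed = 166.551 − 121.966 = 44.585 µg/m³.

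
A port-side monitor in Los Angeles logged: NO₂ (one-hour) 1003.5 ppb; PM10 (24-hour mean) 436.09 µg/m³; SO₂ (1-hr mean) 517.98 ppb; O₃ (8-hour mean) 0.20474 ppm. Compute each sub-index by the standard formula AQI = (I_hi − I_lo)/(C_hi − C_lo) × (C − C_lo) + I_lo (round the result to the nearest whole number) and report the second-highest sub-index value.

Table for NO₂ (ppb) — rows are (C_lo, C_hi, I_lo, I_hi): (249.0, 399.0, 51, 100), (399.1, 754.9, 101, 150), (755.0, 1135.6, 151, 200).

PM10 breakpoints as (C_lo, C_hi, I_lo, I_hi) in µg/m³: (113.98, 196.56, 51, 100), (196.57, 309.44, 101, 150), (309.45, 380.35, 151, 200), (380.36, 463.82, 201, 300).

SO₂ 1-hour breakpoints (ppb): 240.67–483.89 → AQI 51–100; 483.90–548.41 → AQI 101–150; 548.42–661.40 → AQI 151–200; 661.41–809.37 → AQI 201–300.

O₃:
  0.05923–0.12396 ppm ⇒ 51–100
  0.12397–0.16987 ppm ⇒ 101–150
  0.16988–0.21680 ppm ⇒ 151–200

NO₂ 1003.5: bracket 755.0–1135.6 → index 151–200; slope 49/380.6, offset 248.5.
AQI = 151 + 49/380.6·248.5 ≈ 182.99 ⇒ 183.
PM10: 436.09 lies in 380.36–463.82, so I_lo=201, I_hi=300, C_lo=380.36, C_hi=463.82.
(300−201)/(463.82−380.36) × (436.09−380.36) + 201 = 99/83.46 × 55.73 + 201 ≈ 267.11 → 267.
SO₂: 517.98 lies in 483.90–548.41, so I_lo=101, I_hi=150, C_lo=483.90, C_hi=548.41.
(150−101)/(548.41−483.90) × (517.98−483.90) + 101 = 49/64.51 × 34.08 + 101 ≈ 126.89 → 127.
O₃: 0.20474 ∈ [0.16988, 0.21680] ↔ index [151, 200].
151 + (0.20474−0.16988)·(200−151)/(0.21680−0.16988) = 151 + 0.03486·49/0.04692 ≈ 187.41, so AQI = 187.
Sub-indices: NO₂→183, PM10→267, SO₂→127, O₃→187. Ranked high→low: 267, 187, 183, 127. Second-highest sub-index = 187.

187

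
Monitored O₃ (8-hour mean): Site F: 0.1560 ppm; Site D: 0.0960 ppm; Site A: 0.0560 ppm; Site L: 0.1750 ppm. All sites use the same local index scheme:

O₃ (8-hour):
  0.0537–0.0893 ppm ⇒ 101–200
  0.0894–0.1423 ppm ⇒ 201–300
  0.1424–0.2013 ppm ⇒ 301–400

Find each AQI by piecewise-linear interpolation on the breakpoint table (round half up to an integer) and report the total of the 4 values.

1000

Site F: 0.1560 lies in 0.1424–0.2013, so I_lo=301, I_hi=400, C_lo=0.1424, C_hi=0.2013.
(400−301)/(0.2013−0.1424) × (0.1560−0.1424) + 301 = 99/0.0589 × 0.0136 + 301 ≈ 323.86 → 324.
Site D: row 0.0894–0.1423 (AQI 201–300). (300−201)·(0.0960−0.0894)/(0.1423−0.0894) + 201 = 99·0.0066/0.0529 + 201 ≈ 213.35 → 213.
Site A: 0.0560 lies in 0.0537–0.0893, so I_lo=101, I_hi=200, C_lo=0.0537, C_hi=0.0893.
(200−101)/(0.0893−0.0537) × (0.0560−0.0537) + 101 = 99/0.0356 × 0.0023 + 101 ≈ 107.40 → 107.
Site L: 0.1750 ∈ [0.1424, 0.2013] ↔ index [301, 400].
301 + (0.1750−0.1424)·(400−301)/(0.2013−0.1424) = 301 + 0.0326·99/0.0589 ≈ 355.79, so AQI = 356.
AQIs: Site F=324, Site D=213, Site A=107, Site L=356. Sum = 324 + 213 + 107 + 356 = 1000.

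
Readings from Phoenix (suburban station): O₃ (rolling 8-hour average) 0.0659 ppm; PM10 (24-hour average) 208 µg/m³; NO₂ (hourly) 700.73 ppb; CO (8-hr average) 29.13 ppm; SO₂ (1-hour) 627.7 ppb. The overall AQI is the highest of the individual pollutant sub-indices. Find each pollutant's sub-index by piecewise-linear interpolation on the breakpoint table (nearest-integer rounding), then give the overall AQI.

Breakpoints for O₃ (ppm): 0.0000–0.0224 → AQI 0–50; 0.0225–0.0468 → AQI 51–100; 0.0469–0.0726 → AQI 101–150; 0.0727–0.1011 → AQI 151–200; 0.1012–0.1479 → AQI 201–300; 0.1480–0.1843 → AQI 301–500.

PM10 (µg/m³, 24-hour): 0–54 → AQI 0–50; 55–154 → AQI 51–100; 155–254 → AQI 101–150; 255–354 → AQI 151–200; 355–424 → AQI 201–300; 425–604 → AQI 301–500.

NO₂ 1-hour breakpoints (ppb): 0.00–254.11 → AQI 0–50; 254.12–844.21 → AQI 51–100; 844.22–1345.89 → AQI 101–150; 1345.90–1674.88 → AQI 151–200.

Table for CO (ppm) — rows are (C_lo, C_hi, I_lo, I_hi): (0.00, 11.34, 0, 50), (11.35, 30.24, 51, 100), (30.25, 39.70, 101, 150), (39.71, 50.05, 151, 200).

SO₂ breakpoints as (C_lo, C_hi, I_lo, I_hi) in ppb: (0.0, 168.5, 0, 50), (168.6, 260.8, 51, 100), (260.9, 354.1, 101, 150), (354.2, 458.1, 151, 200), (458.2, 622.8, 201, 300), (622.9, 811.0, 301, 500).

306

O₃: 0.0659 lies in 0.0469–0.0726, so I_lo=101, I_hi=150, C_lo=0.0469, C_hi=0.0726.
(150−101)/(0.0726−0.0469) × (0.0659−0.0469) + 101 = 49/0.0257 × 0.0190 + 101 ≈ 137.23 → 137.
PM10: 208 ∈ [155, 254] ↔ index [101, 150].
101 + (208−155)·(150−101)/(254−155) = 101 + 53·49/99 ≈ 127.23, so AQI = 127.
NO₂: 700.73 ∈ [254.12, 844.21] ↔ index [51, 100].
51 + (700.73−254.12)·(100−51)/(844.21−254.12) = 51 + 446.61·49/590.09 ≈ 88.09, so AQI = 88.
CO: row 11.35–30.24 (AQI 51–100). (100−51)·(29.13−11.35)/(30.24−11.35) + 51 = 49·17.78/18.89 + 51 ≈ 97.12 → 97.
SO₂: 627.7 lies in 622.9–811.0, so I_lo=301, I_hi=500, C_lo=622.9, C_hi=811.0.
(500−301)/(811.0−622.9) × (627.7−622.9) + 301 = 199/188.1 × 4.8 + 301 ≈ 306.08 → 306.
Sub-indices: O₃→137, PM10→127, NO₂→88, CO→97, SO₂→306. Overall AQI = max = 306; dominant pollutant is SO₂.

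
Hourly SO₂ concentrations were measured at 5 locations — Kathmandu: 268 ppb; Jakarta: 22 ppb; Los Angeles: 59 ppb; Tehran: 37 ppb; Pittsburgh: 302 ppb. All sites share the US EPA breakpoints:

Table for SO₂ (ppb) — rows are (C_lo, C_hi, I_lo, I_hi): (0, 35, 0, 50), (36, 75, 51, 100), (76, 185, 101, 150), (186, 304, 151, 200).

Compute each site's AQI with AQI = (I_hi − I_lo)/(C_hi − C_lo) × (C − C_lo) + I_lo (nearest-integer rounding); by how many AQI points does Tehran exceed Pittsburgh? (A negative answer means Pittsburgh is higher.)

-147

Kathmandu: 268 lies in 186–304, so I_lo=151, I_hi=200, C_lo=186, C_hi=304.
(200−151)/(304−186) × (268−186) + 151 = 49/118 × 82 + 151 ≈ 185.05 → 185.
Jakarta 22: bracket 0–35 → index 0–50; slope 50/35, offset 22.
AQI = 0 + 50/35·22 ≈ 31.43 ⇒ 31.
Los Angeles: 59 lies in 36–75, so I_lo=51, I_hi=100, C_lo=36, C_hi=75.
(100−51)/(75−36) × (59−36) + 51 = 49/39 × 23 + 51 ≈ 79.90 → 80.
Tehran 37: bracket 36–75 → index 51–100; slope 49/39, offset 1.
AQI = 51 + 49/39·1 ≈ 52.26 ⇒ 52.
Pittsburgh: 302 lies in 186–304, so I_lo=151, I_hi=200, C_lo=186, C_hi=304.
(200−151)/(304−186) × (302−186) + 151 = 49/118 × 116 + 151 ≈ 199.17 → 199.
AQIs: Kathmandu=185, Jakarta=31, Los Angeles=80, Tehran=52, Pittsburgh=199. Tehran (52) − Pittsburgh (199) = -147.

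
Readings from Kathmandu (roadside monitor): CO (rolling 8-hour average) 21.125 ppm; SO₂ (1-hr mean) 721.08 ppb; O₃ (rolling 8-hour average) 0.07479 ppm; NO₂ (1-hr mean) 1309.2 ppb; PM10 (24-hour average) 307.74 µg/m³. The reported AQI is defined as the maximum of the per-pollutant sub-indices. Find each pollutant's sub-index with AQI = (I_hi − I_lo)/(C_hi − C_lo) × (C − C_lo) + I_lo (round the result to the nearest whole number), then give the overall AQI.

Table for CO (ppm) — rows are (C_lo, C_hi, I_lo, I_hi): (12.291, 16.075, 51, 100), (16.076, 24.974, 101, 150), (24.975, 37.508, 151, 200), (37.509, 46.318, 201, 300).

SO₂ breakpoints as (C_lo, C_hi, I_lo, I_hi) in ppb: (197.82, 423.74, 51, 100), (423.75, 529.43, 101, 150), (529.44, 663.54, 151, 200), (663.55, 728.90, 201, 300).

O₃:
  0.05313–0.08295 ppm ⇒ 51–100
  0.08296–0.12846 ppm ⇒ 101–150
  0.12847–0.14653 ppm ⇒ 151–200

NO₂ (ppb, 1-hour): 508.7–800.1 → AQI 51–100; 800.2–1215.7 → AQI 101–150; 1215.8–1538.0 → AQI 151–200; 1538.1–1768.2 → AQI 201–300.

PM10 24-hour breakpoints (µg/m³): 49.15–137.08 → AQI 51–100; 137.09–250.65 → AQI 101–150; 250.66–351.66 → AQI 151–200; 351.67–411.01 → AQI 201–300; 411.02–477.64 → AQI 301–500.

CO: 21.125 ∈ [16.076, 24.974] ↔ index [101, 150].
101 + (21.125−16.076)·(150−101)/(24.974−16.076) = 101 + 5.049·49/8.898 ≈ 128.80, so AQI = 129.
SO₂ 721.08: bracket 663.55–728.90 → index 201–300; slope 99/65.35, offset 57.53.
AQI = 201 + 99/65.35·57.53 ≈ 288.15 ⇒ 288.
O₃: 0.07479 ∈ [0.05313, 0.08295] ↔ index [51, 100].
51 + (0.07479−0.05313)·(100−51)/(0.08295−0.05313) = 51 + 0.02166·49/0.02982 ≈ 86.59, so AQI = 87.
NO₂ 1309.2: bracket 1215.8–1538.0 → index 151–200; slope 49/322.2, offset 93.4.
AQI = 151 + 49/322.2·93.4 ≈ 165.20 ⇒ 165.
PM10 307.74: bracket 250.66–351.66 → index 151–200; slope 49/101.00, offset 57.08.
AQI = 151 + 49/101.00·57.08 ≈ 178.69 ⇒ 179.
Sub-indices: CO→129, SO₂→288, O₃→87, NO₂→165, PM10→179. Overall AQI = max = 288; dominant pollutant is SO₂.

288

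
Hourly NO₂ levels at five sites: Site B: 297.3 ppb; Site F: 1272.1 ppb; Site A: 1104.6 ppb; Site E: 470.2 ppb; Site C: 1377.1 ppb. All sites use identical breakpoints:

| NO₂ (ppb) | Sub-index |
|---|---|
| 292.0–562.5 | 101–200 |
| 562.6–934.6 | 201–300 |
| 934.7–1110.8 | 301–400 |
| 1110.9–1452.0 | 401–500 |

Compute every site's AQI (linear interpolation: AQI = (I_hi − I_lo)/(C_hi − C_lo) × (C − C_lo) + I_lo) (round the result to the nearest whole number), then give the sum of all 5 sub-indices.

Site B: row 292.0–562.5 (AQI 101–200). (200−101)·(297.3−292.0)/(562.5−292.0) + 101 = 99·5.3/270.5 + 101 ≈ 102.94 → 103.
Site F: row 1110.9–1452.0 (AQI 401–500). (500−401)·(1272.1−1110.9)/(1452.0−1110.9) + 401 = 99·161.2/341.1 + 401 ≈ 447.79 → 448.
Site A: 1104.6 ∈ [934.7, 1110.8] ↔ index [301, 400].
301 + (1104.6−934.7)·(400−301)/(1110.8−934.7) = 301 + 169.9·99/176.1 ≈ 396.51, so AQI = 397.
Site E: 470.2 ∈ [292.0, 562.5] ↔ index [101, 200].
101 + (470.2−292.0)·(200−101)/(562.5−292.0) = 101 + 178.2·99/270.5 ≈ 166.22, so AQI = 166.
Site C 1377.1: bracket 1110.9–1452.0 → index 401–500; slope 99/341.1, offset 266.2.
AQI = 401 + 99/341.1·266.2 ≈ 478.26 ⇒ 478.
AQIs: Site B=103, Site F=448, Site A=397, Site E=166, Site C=478. Sum = 103 + 448 + 397 + 166 + 478 = 1592.

1592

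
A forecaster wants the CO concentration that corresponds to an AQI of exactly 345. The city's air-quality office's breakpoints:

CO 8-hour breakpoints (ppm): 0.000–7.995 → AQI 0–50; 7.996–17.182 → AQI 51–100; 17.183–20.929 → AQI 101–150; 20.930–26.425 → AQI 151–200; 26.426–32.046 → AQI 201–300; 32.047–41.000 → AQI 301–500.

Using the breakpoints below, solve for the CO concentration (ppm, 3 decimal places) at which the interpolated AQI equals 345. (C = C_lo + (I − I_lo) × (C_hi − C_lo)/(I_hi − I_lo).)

34.027

AQI 345 lies in the 301–500 band, which corresponds to 32.047–41.000 ppm.
C = 32.047 + (345−301)×(41.000−32.047)/(500−301) = 32.047 + 44×8.953/199 ≈ 34.02656 ppm → 34.027 ppm to 3 dp.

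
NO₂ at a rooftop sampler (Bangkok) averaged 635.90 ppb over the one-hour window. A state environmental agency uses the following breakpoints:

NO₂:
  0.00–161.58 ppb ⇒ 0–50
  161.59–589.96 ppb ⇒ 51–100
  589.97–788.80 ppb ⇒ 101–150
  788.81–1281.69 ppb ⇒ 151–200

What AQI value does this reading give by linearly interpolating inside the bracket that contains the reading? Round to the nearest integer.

112

NO₂: 635.90 lies in 589.97–788.80, so I_lo=101, I_hi=150, C_lo=589.97, C_hi=788.80.
(150−101)/(788.80−589.97) × (635.90−589.97) + 101 = 49/198.83 × 45.93 + 101 ≈ 112.32 → 112.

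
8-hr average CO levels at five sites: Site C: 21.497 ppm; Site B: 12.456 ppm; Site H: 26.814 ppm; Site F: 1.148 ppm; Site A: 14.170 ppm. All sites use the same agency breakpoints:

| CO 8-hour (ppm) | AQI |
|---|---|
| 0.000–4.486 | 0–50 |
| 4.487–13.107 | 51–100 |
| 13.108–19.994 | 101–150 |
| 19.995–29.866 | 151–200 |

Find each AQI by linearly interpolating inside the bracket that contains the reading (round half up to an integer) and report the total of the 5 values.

Site C: 21.497 ∈ [19.995, 29.866] ↔ index [151, 200].
151 + (21.497−19.995)·(200−151)/(29.866−19.995) = 151 + 1.502·49/9.871 ≈ 158.46, so AQI = 158.
Site B: row 4.487–13.107 (AQI 51–100). (100−51)·(12.456−4.487)/(13.107−4.487) + 51 = 49·7.969/8.620 + 51 ≈ 96.30 → 96.
Site H: row 19.995–29.866 (AQI 151–200). (200−151)·(26.814−19.995)/(29.866−19.995) + 151 = 49·6.819/9.871 + 151 ≈ 184.85 → 185.
Site F: 1.148 lies in 0.000–4.486, so I_lo=0, I_hi=50, C_lo=0.000, C_hi=4.486.
(50−0)/(4.486−0.000) × (1.148−0.000) + 0 = 50/4.486 × 1.148 + 0 ≈ 12.80 → 13.
Site A: 14.170 ∈ [13.108, 19.994] ↔ index [101, 150].
101 + (14.170−13.108)·(150−101)/(19.994−13.108) = 101 + 1.062·49/6.886 ≈ 108.56, so AQI = 109.
AQIs: Site C=158, Site B=96, Site H=185, Site F=13, Site A=109. Sum = 158 + 96 + 185 + 13 + 109 = 561.

561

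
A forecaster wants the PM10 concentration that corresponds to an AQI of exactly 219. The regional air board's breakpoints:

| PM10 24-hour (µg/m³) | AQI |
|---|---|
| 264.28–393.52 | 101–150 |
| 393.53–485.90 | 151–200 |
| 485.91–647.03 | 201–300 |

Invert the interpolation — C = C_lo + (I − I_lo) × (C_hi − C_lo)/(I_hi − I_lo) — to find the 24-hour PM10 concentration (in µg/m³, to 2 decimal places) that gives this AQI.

515.20

AQI 219 lies in the 201–300 band, which corresponds to 485.91–647.03 µg/m³.
C = 485.91 + (219−201)×(647.03−485.91)/(300−201) = 485.91 + 18×161.12/99 ≈ 515.2045 µg/m³ → 515.20 µg/m³ to 2 dp.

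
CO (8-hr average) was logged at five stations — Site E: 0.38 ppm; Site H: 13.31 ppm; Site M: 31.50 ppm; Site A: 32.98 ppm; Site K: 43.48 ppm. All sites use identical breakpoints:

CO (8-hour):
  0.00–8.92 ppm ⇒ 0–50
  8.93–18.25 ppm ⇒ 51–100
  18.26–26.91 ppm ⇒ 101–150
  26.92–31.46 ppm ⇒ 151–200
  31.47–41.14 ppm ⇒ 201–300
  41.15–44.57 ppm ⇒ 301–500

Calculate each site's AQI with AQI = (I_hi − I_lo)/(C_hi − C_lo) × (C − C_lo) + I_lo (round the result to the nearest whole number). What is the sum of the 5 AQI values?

Site E: 0.38 ∈ [0.00, 8.92] ↔ index [0, 50].
0 + (0.38−0.00)·(50−0)/(8.92−0.00) = 0 + 0.38·50/8.92 ≈ 2.13, so AQI = 2.
Site H: row 8.93–18.25 (AQI 51–100). (100−51)·(13.31−8.93)/(18.25−8.93) + 51 = 49·4.38/9.32 + 51 ≈ 74.03 → 74.
Site M: 31.50 lies in 31.47–41.14, so I_lo=201, I_hi=300, C_lo=31.47, C_hi=41.14.
(300−201)/(41.14−31.47) × (31.50−31.47) + 201 = 99/9.67 × 0.03 + 201 ≈ 201.31 → 201.
Site A: 32.98 ∈ [31.47, 41.14] ↔ index [201, 300].
201 + (32.98−31.47)·(300−201)/(41.14−31.47) = 201 + 1.51·99/9.67 ≈ 216.46, so AQI = 216.
Site K: 43.48 lies in 41.15–44.57, so I_lo=301, I_hi=500, C_lo=41.15, C_hi=44.57.
(500−301)/(44.57−41.15) × (43.48−41.15) + 301 = 199/3.42 × 2.33 + 301 ≈ 436.58 → 437.
AQIs: Site E=2, Site H=74, Site M=201, Site A=216, Site K=437. Sum = 2 + 74 + 201 + 216 + 437 = 930.

930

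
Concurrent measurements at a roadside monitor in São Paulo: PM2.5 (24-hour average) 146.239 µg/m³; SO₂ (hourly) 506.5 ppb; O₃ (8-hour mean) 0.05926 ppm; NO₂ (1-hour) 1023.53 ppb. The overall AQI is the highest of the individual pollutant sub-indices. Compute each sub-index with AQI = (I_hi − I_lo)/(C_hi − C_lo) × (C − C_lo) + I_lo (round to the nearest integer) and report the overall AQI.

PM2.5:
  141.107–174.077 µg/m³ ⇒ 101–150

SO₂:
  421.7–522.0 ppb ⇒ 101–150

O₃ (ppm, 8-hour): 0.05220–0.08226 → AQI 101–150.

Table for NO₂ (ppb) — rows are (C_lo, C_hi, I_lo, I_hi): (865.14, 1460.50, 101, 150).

142

PM2.5: 146.239 lies in 141.107–174.077, so I_lo=101, I_hi=150, C_lo=141.107, C_hi=174.077.
(150−101)/(174.077−141.107) × (146.239−141.107) + 101 = 49/32.970 × 5.132 + 101 ≈ 108.63 → 109.
SO₂: 506.5 lies in 421.7–522.0, so I_lo=101, I_hi=150, C_lo=421.7, C_hi=522.0.
(150−101)/(522.0−421.7) × (506.5−421.7) + 101 = 49/100.3 × 84.8 + 101 ≈ 142.43 → 142.
O₃: row 0.05220–0.08226 (AQI 101–150). (150−101)·(0.05926−0.05220)/(0.08226−0.05220) + 101 = 49·0.00706/0.03006 + 101 ≈ 112.51 → 113.
NO₂: row 865.14–1460.50 (AQI 101–150). (150−101)·(1023.53−865.14)/(1460.50−865.14) + 101 = 49·158.39/595.36 + 101 ≈ 114.04 → 114.
Sub-indices: PM2.5→109, SO₂→142, O₃→113, NO₂→114. Overall AQI = max = 142; dominant pollutant is SO₂.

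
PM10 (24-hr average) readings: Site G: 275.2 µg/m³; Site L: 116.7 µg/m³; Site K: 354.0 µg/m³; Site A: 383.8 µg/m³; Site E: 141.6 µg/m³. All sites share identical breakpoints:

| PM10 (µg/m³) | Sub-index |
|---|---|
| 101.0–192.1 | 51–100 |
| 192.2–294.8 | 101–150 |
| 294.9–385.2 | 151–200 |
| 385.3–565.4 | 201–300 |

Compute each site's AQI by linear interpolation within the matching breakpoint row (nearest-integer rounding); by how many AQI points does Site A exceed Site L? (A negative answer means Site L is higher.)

140

Site G: 275.2 ∈ [192.2, 294.8] ↔ index [101, 150].
101 + (275.2−192.2)·(150−101)/(294.8−192.2) = 101 + 83.0·49/102.6 ≈ 140.64, so AQI = 141.
Site L: row 101.0–192.1 (AQI 51–100). (100−51)·(116.7−101.0)/(192.1−101.0) + 51 = 49·15.7/91.1 + 51 ≈ 59.44 → 59.
Site K 354.0: bracket 294.9–385.2 → index 151–200; slope 49/90.3, offset 59.1.
AQI = 151 + 49/90.3·59.1 ≈ 183.07 ⇒ 183.
Site A 383.8: bracket 294.9–385.2 → index 151–200; slope 49/90.3, offset 88.9.
AQI = 151 + 49/90.3·88.9 ≈ 199.24 ⇒ 199.
Site E 141.6: bracket 101.0–192.1 → index 51–100; slope 49/91.1, offset 40.6.
AQI = 51 + 49/91.1·40.6 ≈ 72.84 ⇒ 73.
AQIs: Site G=141, Site L=59, Site K=183, Site A=199, Site E=73. Site A (199) − Site L (59) = 140.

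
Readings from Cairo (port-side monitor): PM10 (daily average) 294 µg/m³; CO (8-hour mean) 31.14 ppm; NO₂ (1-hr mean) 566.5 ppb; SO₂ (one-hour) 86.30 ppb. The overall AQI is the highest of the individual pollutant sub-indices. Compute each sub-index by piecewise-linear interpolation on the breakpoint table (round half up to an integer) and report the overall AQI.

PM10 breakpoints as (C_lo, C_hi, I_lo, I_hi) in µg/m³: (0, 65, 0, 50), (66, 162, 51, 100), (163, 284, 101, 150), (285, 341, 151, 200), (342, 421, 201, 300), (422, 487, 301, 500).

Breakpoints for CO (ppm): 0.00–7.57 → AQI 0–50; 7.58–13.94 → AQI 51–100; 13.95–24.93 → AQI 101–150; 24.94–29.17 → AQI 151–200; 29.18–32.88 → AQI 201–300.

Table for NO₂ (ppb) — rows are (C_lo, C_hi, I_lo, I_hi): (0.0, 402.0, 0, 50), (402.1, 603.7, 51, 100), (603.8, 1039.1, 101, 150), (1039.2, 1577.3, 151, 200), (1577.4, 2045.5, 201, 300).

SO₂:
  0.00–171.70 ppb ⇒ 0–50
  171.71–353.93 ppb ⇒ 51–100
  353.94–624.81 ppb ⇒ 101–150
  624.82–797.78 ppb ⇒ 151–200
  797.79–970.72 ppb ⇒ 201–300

PM10: 294 lies in 285–341, so I_lo=151, I_hi=200, C_lo=285, C_hi=341.
(200−151)/(341−285) × (294−285) + 151 = 49/56 × 9 + 151 ≈ 158.88 → 159.
CO: 31.14 ∈ [29.18, 32.88] ↔ index [201, 300].
201 + (31.14−29.18)·(300−201)/(32.88−29.18) = 201 + 1.96·99/3.70 ≈ 253.44, so AQI = 253.
NO₂: 566.5 lies in 402.1–603.7, so I_lo=51, I_hi=100, C_lo=402.1, C_hi=603.7.
(100−51)/(603.7−402.1) × (566.5−402.1) + 51 = 49/201.6 × 164.4 + 51 ≈ 90.96 → 91.
SO₂: row 0.00–171.70 (AQI 0–50). (50−0)·(86.30−0.00)/(171.70−0.00) + 0 = 50·86.30/171.70 + 0 ≈ 25.13 → 25.
Sub-indices: PM10→159, CO→253, NO₂→91, SO₂→25. Overall AQI = max = 253; dominant pollutant is CO.

253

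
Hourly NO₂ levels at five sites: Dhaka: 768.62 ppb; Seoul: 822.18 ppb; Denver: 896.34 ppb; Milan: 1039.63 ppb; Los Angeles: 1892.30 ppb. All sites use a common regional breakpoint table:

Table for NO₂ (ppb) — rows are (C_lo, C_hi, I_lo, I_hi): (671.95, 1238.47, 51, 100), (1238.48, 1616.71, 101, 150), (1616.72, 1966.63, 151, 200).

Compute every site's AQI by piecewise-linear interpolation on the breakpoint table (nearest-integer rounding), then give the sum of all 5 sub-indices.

466

Dhaka: 768.62 lies in 671.95–1238.47, so I_lo=51, I_hi=100, C_lo=671.95, C_hi=1238.47.
(100−51)/(1238.47−671.95) × (768.62−671.95) + 51 = 49/566.52 × 96.67 + 51 ≈ 59.36 → 59.
Seoul: 822.18 lies in 671.95–1238.47, so I_lo=51, I_hi=100, C_lo=671.95, C_hi=1238.47.
(100−51)/(1238.47−671.95) × (822.18−671.95) + 51 = 49/566.52 × 150.23 + 51 ≈ 63.99 → 64.
Denver: 896.34 lies in 671.95–1238.47, so I_lo=51, I_hi=100, C_lo=671.95, C_hi=1238.47.
(100−51)/(1238.47−671.95) × (896.34−671.95) + 51 = 49/566.52 × 224.39 + 51 ≈ 70.41 → 70.
Milan: 1039.63 lies in 671.95–1238.47, so I_lo=51, I_hi=100, C_lo=671.95, C_hi=1238.47.
(100−51)/(1238.47−671.95) × (1039.63−671.95) + 51 = 49/566.52 × 367.68 + 51 ≈ 82.80 → 83.
Los Angeles: 1892.30 lies in 1616.72–1966.63, so I_lo=151, I_hi=200, C_lo=1616.72, C_hi=1966.63.
(200−151)/(1966.63−1616.72) × (1892.30−1616.72) + 151 = 49/349.91 × 275.58 + 151 ≈ 189.59 → 190.
AQIs: Dhaka=59, Seoul=64, Denver=70, Milan=83, Los Angeles=190. Sum = 59 + 64 + 70 + 83 + 190 = 466.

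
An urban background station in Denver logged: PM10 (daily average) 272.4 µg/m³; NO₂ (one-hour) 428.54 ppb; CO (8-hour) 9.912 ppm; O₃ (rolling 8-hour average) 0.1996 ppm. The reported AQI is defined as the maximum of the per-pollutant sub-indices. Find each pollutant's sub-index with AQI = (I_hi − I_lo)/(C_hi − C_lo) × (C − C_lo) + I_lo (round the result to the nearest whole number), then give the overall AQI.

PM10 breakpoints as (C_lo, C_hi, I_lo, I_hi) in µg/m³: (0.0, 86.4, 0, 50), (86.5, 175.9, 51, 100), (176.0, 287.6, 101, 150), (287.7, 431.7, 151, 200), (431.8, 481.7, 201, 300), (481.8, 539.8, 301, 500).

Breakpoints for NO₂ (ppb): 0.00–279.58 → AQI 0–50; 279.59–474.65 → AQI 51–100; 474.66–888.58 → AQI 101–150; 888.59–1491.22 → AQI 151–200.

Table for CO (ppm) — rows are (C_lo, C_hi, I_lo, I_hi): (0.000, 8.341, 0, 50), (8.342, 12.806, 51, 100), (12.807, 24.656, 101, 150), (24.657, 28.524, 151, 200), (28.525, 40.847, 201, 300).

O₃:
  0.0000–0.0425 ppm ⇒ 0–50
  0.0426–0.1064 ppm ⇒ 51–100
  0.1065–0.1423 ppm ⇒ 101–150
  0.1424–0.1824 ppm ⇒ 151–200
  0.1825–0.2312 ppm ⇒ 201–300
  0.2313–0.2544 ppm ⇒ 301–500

236

PM10 272.4: bracket 176.0–287.6 → index 101–150; slope 49/111.6, offset 96.4.
AQI = 101 + 49/111.6·96.4 ≈ 143.33 ⇒ 143.
NO₂: 428.54 lies in 279.59–474.65, so I_lo=51, I_hi=100, C_lo=279.59, C_hi=474.65.
(100−51)/(474.65−279.59) × (428.54−279.59) + 51 = 49/195.06 × 148.95 + 51 ≈ 88.42 → 88.
CO: row 8.342–12.806 (AQI 51–100). (100−51)·(9.912−8.342)/(12.806−8.342) + 51 = 49·1.570/4.464 + 51 ≈ 68.23 → 68.
O₃: row 0.1825–0.2312 (AQI 201–300). (300−201)·(0.1996−0.1825)/(0.2312−0.1825) + 201 = 99·0.0171/0.0487 + 201 ≈ 235.76 → 236.
Sub-indices: PM10→143, NO₂→88, CO→68, O₃→236. Overall AQI = max = 236; dominant pollutant is O₃.
AQI 236: Very Unhealthy.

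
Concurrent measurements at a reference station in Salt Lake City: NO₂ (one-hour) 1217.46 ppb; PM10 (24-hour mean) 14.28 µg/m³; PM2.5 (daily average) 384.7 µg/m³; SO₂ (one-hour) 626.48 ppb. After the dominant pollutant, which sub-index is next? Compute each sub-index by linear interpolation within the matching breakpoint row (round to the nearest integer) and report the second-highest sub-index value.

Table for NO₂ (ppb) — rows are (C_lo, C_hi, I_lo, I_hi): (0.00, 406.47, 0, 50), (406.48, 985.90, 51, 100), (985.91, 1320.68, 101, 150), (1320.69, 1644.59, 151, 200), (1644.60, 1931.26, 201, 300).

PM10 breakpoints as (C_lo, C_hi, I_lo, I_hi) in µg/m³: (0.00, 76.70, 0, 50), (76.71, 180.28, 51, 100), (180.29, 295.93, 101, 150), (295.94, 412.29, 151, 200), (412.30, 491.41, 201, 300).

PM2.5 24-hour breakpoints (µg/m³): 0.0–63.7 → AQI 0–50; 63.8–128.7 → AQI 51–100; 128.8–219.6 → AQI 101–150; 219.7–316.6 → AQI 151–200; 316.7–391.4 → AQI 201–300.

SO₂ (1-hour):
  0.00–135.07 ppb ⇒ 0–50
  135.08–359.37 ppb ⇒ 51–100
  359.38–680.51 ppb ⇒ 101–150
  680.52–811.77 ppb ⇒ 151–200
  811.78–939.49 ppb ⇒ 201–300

142

NO₂: 1217.46 lies in 985.91–1320.68, so I_lo=101, I_hi=150, C_lo=985.91, C_hi=1320.68.
(150−101)/(1320.68−985.91) × (1217.46−985.91) + 101 = 49/334.77 × 231.55 + 101 ≈ 134.89 → 135.
PM10: 14.28 lies in 0.00–76.70, so I_lo=0, I_hi=50, C_lo=0.00, C_hi=76.70.
(50−0)/(76.70−0.00) × (14.28−0.00) + 0 = 50/76.70 × 14.28 + 0 ≈ 9.31 → 9.
PM2.5 384.7: bracket 316.7–391.4 → index 201–300; slope 99/74.7, offset 68.0.
AQI = 201 + 99/74.7·68.0 ≈ 291.12 ⇒ 291.
SO₂: row 359.38–680.51 (AQI 101–150). (150−101)·(626.48−359.38)/(680.51−359.38) + 101 = 49·267.10/321.13 + 101 ≈ 141.76 → 142.
Sub-indices: NO₂→135, PM10→9, PM2.5→291, SO₂→142. Ranked high→low: 291, 142, 135, 9. Second-highest sub-index = 142.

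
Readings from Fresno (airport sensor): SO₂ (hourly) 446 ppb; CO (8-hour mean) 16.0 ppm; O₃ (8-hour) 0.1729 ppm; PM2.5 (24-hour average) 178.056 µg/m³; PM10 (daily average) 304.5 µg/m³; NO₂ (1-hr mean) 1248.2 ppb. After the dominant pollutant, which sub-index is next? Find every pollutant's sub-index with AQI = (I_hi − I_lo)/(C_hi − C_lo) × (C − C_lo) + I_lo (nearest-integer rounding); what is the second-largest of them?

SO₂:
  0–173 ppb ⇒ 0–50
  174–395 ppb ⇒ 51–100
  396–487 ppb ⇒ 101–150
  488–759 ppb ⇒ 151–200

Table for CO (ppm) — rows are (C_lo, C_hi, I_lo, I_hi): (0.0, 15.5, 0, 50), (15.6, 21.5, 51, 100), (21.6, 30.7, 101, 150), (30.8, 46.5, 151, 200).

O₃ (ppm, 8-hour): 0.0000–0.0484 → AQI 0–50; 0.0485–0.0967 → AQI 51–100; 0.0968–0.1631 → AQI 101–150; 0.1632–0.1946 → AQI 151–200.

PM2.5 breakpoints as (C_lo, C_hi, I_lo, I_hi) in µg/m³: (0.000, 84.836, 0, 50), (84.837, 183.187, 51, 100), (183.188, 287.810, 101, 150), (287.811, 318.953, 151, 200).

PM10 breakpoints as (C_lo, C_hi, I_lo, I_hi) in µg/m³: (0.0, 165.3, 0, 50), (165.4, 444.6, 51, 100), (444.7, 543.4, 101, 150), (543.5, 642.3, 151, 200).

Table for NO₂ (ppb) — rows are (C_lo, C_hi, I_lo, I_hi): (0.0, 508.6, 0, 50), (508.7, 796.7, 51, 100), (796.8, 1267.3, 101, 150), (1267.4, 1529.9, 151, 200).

SO₂: 446 lies in 396–487, so I_lo=101, I_hi=150, C_lo=396, C_hi=487.
(150−101)/(487−396) × (446−396) + 101 = 49/91 × 50 + 101 ≈ 127.92 → 128.
CO: row 15.6–21.5 (AQI 51–100). (100−51)·(16.0−15.6)/(21.5−15.6) + 51 = 49·0.4/5.9 + 51 ≈ 54.32 → 54.
O₃ 0.1729: bracket 0.1632–0.1946 → index 151–200; slope 49/0.0314, offset 0.0097.
AQI = 151 + 49/0.0314·0.0097 ≈ 166.14 ⇒ 166.
PM2.5: 178.056 ∈ [84.837, 183.187] ↔ index [51, 100].
51 + (178.056−84.837)·(100−51)/(183.187−84.837) = 51 + 93.219·49/98.350 ≈ 97.44, so AQI = 97.
PM10 304.5: bracket 165.4–444.6 → index 51–100; slope 49/279.2, offset 139.1.
AQI = 51 + 49/279.2·139.1 ≈ 75.41 ⇒ 75.
NO₂: 1248.2 ∈ [796.8, 1267.3] ↔ index [101, 150].
101 + (1248.2−796.8)·(150−101)/(1267.3−796.8) = 101 + 451.4·49/470.5 ≈ 148.01, so AQI = 148.
Sub-indices: SO₂→128, CO→54, O₃→166, PM2.5→97, PM10→75, NO₂→148. Ranked high→low: 166, 148, 128, 97, 75, 54. Second-highest sub-index = 148.

148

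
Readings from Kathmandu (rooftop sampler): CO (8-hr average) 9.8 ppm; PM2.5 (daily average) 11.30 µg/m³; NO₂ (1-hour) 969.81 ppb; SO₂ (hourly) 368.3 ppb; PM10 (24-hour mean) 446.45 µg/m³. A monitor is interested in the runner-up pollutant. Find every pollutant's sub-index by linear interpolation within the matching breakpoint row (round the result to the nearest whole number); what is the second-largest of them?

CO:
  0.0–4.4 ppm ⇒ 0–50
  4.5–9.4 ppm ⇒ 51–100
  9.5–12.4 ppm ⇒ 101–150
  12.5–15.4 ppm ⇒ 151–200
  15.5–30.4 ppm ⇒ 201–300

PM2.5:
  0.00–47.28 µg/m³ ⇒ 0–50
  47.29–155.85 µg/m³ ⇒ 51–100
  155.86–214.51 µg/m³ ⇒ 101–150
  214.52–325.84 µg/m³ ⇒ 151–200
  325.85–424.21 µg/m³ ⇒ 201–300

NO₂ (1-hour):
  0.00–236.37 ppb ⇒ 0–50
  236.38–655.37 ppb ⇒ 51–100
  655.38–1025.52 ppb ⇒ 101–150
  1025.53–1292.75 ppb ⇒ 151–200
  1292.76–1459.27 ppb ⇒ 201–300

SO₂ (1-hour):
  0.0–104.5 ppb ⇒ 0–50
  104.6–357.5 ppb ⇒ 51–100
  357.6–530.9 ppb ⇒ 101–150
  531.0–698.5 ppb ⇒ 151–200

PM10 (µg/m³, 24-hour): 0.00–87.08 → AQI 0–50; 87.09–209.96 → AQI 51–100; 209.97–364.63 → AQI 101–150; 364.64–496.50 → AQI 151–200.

CO: row 9.5–12.4 (AQI 101–150). (150−101)·(9.8−9.5)/(12.4−9.5) + 101 = 49·0.3/2.9 + 101 ≈ 106.07 → 106.
PM2.5: row 0.00–47.28 (AQI 0–50). (50−0)·(11.30−0.00)/(47.28−0.00) + 0 = 50·11.30/47.28 + 0 ≈ 11.95 → 12.
NO₂: 969.81 lies in 655.38–1025.52, so I_lo=101, I_hi=150, C_lo=655.38, C_hi=1025.52.
(150−101)/(1025.52−655.38) × (969.81−655.38) + 101 = 49/370.14 × 314.43 + 101 ≈ 142.62 → 143.
SO₂: 368.3 lies in 357.6–530.9, so I_lo=101, I_hi=150, C_lo=357.6, C_hi=530.9.
(150−101)/(530.9−357.6) × (368.3−357.6) + 101 = 49/173.3 × 10.7 + 101 ≈ 104.03 → 104.
PM10: row 364.64–496.50 (AQI 151–200). (200−151)·(446.45−364.64)/(496.50−364.64) + 151 = 49·81.81/131.86 + 151 ≈ 181.40 → 181.
Sub-indices: CO→106, PM2.5→12, NO₂→143, SO₂→104, PM10→181. Ranked high→low: 181, 143, 106, 104, 12. Second-highest sub-index = 143.

143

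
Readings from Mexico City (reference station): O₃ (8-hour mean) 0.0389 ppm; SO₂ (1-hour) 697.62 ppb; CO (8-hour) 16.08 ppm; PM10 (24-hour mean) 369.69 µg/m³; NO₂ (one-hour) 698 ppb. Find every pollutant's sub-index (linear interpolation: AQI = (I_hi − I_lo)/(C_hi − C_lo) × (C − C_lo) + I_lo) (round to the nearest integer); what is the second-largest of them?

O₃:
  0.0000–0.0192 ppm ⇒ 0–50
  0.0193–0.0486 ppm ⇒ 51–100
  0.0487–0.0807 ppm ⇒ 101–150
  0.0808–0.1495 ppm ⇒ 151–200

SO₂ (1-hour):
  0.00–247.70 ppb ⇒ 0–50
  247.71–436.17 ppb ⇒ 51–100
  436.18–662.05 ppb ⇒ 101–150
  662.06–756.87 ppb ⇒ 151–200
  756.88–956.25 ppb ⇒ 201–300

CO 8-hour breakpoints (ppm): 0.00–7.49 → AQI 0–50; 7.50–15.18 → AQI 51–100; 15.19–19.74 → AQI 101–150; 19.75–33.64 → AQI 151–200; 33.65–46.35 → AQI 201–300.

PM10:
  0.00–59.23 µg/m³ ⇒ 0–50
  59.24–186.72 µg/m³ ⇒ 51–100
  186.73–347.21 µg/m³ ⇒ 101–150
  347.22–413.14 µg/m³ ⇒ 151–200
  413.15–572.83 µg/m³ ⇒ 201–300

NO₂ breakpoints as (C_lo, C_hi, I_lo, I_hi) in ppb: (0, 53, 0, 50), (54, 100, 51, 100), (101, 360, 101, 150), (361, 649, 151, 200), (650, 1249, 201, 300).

O₃: 0.0389 lies in 0.0193–0.0486, so I_lo=51, I_hi=100, C_lo=0.0193, C_hi=0.0486.
(100−51)/(0.0486−0.0193) × (0.0389−0.0193) + 51 = 49/0.0293 × 0.0196 + 51 ≈ 83.78 → 84.
SO₂: 697.62 ∈ [662.06, 756.87] ↔ index [151, 200].
151 + (697.62−662.06)·(200−151)/(756.87−662.06) = 151 + 35.56·49/94.81 ≈ 169.38, so AQI = 169.
CO: 16.08 ∈ [15.19, 19.74] ↔ index [101, 150].
101 + (16.08−15.19)·(150−101)/(19.74−15.19) = 101 + 0.89·49/4.55 ≈ 110.58, so AQI = 111.
PM10: row 347.22–413.14 (AQI 151–200). (200−151)·(369.69−347.22)/(413.14−347.22) + 151 = 49·22.47/65.92 + 151 ≈ 167.70 → 168.
NO₂: row 650–1249 (AQI 201–300). (300−201)·(698−650)/(1249−650) + 201 = 99·48/599 + 201 ≈ 208.93 → 209.
Sub-indices: O₃→84, SO₂→169, CO→111, PM10→168, NO₂→209. Ranked high→low: 209, 169, 168, 111, 84. Second-highest sub-index = 169.

169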